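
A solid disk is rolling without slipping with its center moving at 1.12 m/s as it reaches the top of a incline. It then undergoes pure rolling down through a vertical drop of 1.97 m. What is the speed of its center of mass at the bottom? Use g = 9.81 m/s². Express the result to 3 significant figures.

v ≈ 5.20 m/s

Here I = (1/2)MR², so the shape factor k = I/(MR²) = 0.5.
Pure rolling means v = ωR; then KE = ½Mv² + ½I(v/R)² = ½(1+k)Mv² = (3/4)Mv².
Energy conservation: (3/4)Mv₀² + Mgh = (3/4)Mv², so v² = v₀² + 2gh/(1+k).
v = √(1.12² + 2×9.81×1.97/1.5) = √27.02 ≈ 5.20 m/s.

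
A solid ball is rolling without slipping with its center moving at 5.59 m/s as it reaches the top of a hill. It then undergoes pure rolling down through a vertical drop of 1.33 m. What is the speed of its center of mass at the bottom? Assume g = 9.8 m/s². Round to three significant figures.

With I = (2/5)MR², the ratio k = I/(MR²) is 0.4.
Rolling without slipping gives ω = v/R, so the total kinetic energy is ½Mv² + ½Iω² = ½(1+k)Mv² = (7/10)Mv².
Energy conservation: (7/10)Mv₀² + Mgh = (7/10)Mv², so v² = v₀² + 2gh/(1+k).
v = √(5.59² + 2×9.8×1.33/1.4) = √49.87 ≈ 7.06 m/s.

v ≈ 7.06 m/s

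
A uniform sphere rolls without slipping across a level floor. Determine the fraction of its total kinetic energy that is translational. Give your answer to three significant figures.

fraction ≈ 0.714

The moment of inertia is (2/5)MR², giving k ≡ I/(MR²) = 0.4.
Since ω = v/R, the translational part is ½Mv² and the rotational part is ½I(v/R)² = ½kMv²; the total is ½(1+k)Mv².
The translational fraction is therefore 1/(1+k) = 1/1.4 ≈ 0.714.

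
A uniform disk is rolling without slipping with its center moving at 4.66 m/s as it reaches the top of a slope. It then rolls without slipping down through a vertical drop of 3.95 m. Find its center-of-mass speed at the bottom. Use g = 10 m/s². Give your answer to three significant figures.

The moment of inertia is (1/2)MR², giving k ≡ I/(MR²) = 0.5.
Pure rolling means v = ωR; then KE = ½Mv² + ½I(v/R)² = ½(1+k)Mv² = (3/4)Mv².
Energy conservation: (3/4)Mv₀² + Mgh = (3/4)Mv², so v² = v₀² + 2gh/(1+k).
v = √(4.66² + 2×10×3.95/1.5) = √74.38 ≈ 8.62 m/s.

v ≈ 8.62 m/s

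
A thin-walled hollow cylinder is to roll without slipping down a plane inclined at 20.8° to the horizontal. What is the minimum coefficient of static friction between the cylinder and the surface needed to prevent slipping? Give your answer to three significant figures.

μ_min ≈ 0.190

For this body I = MR², i.e. k = I/(MR²) = 1.
Translational: Mg sinθ − f = Ma. Rotational about the CM: fR = Iα = kMRa, so f = kMa.
These give a = g sinθ/(1+k) and the required friction f = kMg sinθ/(1+k).
With N = Mg cosθ, the no-slip condition f ≤ μN gives μ_min = f/N = k tanθ/(1+k).
μ_min = 1 × tan20.8° / 2 ≈ 0.190.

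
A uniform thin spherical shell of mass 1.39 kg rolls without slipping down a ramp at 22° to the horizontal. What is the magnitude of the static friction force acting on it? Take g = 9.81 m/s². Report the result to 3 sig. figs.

The moment of inertia is (2/3)MR², giving k ≡ I/(MR²) = 2/3.
Newton's second law down the slope: Mg sinθ − f = Ma. The torque equation fR = Iα (with α = a/R) gives f = kMa.
Combining, a = g sinθ/(1+k) and f = kMa = kMg sinθ/(1+k).
f = (2/3) × 1.39 × 9.81 × sin22° / 1.667 ≈ 2.04 N.

f ≈ 2.04 N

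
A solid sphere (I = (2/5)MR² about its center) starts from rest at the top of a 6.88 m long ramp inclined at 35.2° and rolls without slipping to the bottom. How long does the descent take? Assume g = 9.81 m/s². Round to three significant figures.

For this body I = (2/5)MR², i.e. k = I/(MR²) = 0.4.
Along the incline Mg sinθ − f = Ma, and torque about the center fR = Iα = kMR²(a/R) gives f = kMa.
Hence a = g sinθ/(1+k) = 9.81×sin35.2°/1.4 = 4.039 m/s².
Starting from rest, L = ½at², so t = √(2L/a) = √(2×6.88/4.039) ≈ 1.85 s.

t ≈ 1.85 s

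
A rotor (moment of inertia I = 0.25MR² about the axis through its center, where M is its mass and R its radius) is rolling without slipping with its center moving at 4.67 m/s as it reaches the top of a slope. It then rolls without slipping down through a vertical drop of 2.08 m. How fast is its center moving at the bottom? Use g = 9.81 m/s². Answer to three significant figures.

v ≈ 7.38 m/s

The moment of inertia is 0.25MR², giving k ≡ I/(MR²) = 0.25.
Rolling without slipping gives ω = v/R, so the total kinetic energy is ½Mv² + ½Iω² = ½(1+k)Mv² = (5/8)Mv².
Conserving energy between top and bottom: (5/8)Mv² = (5/8)Mv₀² + Mgh, hence v² = v₀² + 2gh/(1+k).
v = √(4.67² + 2×9.81×2.08/1.25) = √54.46 ≈ 7.38 m/s.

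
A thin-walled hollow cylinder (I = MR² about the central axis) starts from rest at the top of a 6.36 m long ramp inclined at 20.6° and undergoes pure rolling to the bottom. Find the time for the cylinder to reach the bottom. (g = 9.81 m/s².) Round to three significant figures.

t ≈ 2.71 s

The moment of inertia is MR², giving k ≡ I/(MR²) = 1.
Along the incline Mg sinθ − f = Ma, and torque about the center fR = Iα = kMR²(a/R) gives f = kMa.
Hence a = g sinθ/(1+k) = 9.81×sin20.6°/2 = 1.726 m/s².
With constant a from rest, t = √(2L/a) = √(2·6.36/1.726) ≈ 2.71 s.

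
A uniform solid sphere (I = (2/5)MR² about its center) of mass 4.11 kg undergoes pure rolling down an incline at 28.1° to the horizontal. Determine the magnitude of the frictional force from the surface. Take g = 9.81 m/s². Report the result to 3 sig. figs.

f ≈ 5.43 N

With I = (2/5)MR², the ratio k = I/(MR²) is 0.4.
Along the incline Mg sinθ − f = Ma, and torque about the center fR = Iα = kMR²(a/R) gives f = kMa.
Combining, a = g sinθ/(1+k) and f = kMa = kMg sinθ/(1+k).
f = 0.4 × 4.11 × 9.81 × sin28.1° / 1.4 ≈ 5.43 N.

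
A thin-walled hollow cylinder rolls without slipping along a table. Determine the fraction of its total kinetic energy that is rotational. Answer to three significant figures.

Here I = MR², so the shape factor k = I/(MR²) = 1.
Since ω = v/R, the translational part is ½Mv² and the rotational part is ½I(v/R)² = ½kMv²; the total is ½(1+k)Mv².
The rotational fraction is therefore k/(1+k) = 1/2 ≈ 0.500.

fraction ≈ 0.500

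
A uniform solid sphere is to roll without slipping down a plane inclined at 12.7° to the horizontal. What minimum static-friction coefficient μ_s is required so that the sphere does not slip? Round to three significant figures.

For this body I = (2/5)MR², i.e. k = I/(MR²) = 0.4.
Translational: Mg sinθ − f = Ma. Rotational about the CM: fR = Iα = kMRa, so f = kMa.
These give a = g sinθ/(1+k) and the required friction f = kMg sinθ/(1+k).
The normal force is N = Mg cosθ, so μ_min = f/N = k tanθ/(1+k).
μ_min = 0.4 × tan12.7° / 1.4 ≈ 0.0644.

μ_min ≈ 0.0644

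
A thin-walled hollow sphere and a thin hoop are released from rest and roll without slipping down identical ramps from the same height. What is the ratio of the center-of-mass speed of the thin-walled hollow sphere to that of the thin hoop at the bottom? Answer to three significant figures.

Each satisfies Mgh = ½(1+k)Mv² with k = I/(MR²), so v ∝ 1/√(1+k).
For the thin-walled hollow sphere k = 2/3; for the thin hoop k = 1.
v₁/v₂ = √((1+k₂)/(1+k₁)) = √(2/1.667) ≈ 1.10.

v_ratio ≈ 1.10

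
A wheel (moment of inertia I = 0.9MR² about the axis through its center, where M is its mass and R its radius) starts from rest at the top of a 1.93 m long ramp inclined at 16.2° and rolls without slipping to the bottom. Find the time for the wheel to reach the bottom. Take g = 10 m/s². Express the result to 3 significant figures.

With I = 0.9MR², the ratio k = I/(MR²) is 0.9.
Along the incline Mg sinθ − f = Ma, and torque about the center fR = Iα = kMR²(a/R) gives f = kMa.
Hence a = g sinθ/(1+k) = 10×sin16.2°/1.9 = 1.468 m/s².
Starting from rest, L = ½at², so t = √(2L/a) = √(2×1.93/1.468) ≈ 1.62 s.

t ≈ 1.62 s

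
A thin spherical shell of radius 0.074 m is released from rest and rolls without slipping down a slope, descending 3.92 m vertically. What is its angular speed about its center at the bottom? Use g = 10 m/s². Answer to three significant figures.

ω ≈ 92.7 rad/s

The moment of inertia is (2/3)MR², giving k ≡ I/(MR²) = 2/3.
The rolling condition ω = v/R makes the rotational term ½I(v/R)² = ½kMv², so KE_total = ½(1+k)Mv² = (5/6)Mv².
Energy conservation Mgh = ½(1+k)Mv² gives v = √(2gh/(1+k)) = √(2 × 10 × 3.92 / 1.667) = 6.859 m/s.
The angular speed follows from ω = v/R = 6.859/0.074 ≈ 92.7 rad/s.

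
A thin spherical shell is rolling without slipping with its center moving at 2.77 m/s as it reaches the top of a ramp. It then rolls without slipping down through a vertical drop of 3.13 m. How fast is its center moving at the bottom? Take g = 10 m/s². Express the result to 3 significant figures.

Here I = (2/3)MR², so the shape factor k = I/(MR²) = 2/3.
Rolling without slipping gives ω = v/R, so the total kinetic energy is ½Mv² + ½Iω² = ½(1+k)Mv² = (5/6)Mv².
Energy conservation: (5/6)Mv₀² + Mgh = (5/6)Mv², so v² = v₀² + 2gh/(1+k).
v = √(2.77² + 2×10×3.13/1.667) = √45.23 ≈ 6.73 m/s.

v ≈ 6.73 m/s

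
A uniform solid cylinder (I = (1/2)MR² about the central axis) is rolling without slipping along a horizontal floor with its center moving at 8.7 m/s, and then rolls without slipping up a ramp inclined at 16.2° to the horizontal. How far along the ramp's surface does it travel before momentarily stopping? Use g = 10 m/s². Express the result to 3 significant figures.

d ≈ 20.3 m

Here I = (1/2)MR², so the shape factor k = I/(MR²) = 0.5.
Since it rolls without slipping, ω = v/R and KE = ½Mv² + ½Iω² = ½(1+k)Mv² = (3/4)Mv².
Setting this equal to Mgh gives the vertical rise h = (1+k)v₀²/(2g) = 1.5×8.7²/(2×10) = 5.677 m.
The distance along the slope is d = h/sinθ = 5.677/sin16.2° ≈ 20.3 m.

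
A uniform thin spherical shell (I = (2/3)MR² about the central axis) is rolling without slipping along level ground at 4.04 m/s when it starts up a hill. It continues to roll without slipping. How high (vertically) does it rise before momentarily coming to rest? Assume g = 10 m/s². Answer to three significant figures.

Here I = (2/3)MR², so the shape factor k = I/(MR²) = 2/3.
The rolling condition ω = v/R makes the rotational term ½I(v/R)² = ½kMv², so KE_total = ½(1+k)Mv² = (5/6)Mv².
All of this converts to potential energy at the highest point: (5/6)Mv₀² = Mgh.
Thus h = (1+k)v₀²/(2g) = 1.667 × 4.04² / (2 × 10) ≈ 1.36 m.

h ≈ 1.36 m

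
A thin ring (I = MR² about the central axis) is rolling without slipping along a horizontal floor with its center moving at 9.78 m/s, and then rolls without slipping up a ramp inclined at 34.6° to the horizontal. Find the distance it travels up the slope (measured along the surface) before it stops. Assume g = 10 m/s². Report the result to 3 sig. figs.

d ≈ 16.8 m

For this body I = MR², i.e. k = I/(MR²) = 1.
Since it rolls without slipping, ω = v/R and KE = ½Mv² + ½Iω² = ½(1+k)Mv² = Mv².
Setting this equal to Mgh gives the vertical rise h = (1+k)v₀²/(2g) = 2×9.78²/(2×10) = 9.565 m.
The distance along the slope is d = h/sinθ = 9.565/sin34.6° ≈ 16.8 m.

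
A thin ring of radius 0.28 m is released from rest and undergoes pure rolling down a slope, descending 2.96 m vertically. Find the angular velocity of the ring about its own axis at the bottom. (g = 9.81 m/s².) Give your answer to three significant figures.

Here I = MR², so the shape factor k = I/(MR²) = 1.
Rolling without slipping gives ω = v/R, so the total kinetic energy is ½Mv² + ½Iω² = ½(1+k)Mv² = Mv².
Energy conservation Mgh = ½(1+k)Mv² gives v = √(2gh/(1+k)) = √(2 × 9.81 × 2.96 / 2) = 5.389 m/s.
The angular speed follows from ω = v/R = 5.389/0.28 ≈ 19.2 rad/s.

ω ≈ 19.2 rad/s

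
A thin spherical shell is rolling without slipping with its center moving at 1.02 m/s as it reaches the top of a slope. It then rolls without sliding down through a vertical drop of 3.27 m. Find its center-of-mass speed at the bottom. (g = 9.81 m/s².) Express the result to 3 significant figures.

v ≈ 6.29 m/s

The moment of inertia is (2/3)MR², giving k ≡ I/(MR²) = 2/3.
Since it rolls without slipping, ω = v/R and KE = ½Mv² + ½Iω² = ½(1+k)Mv² = (5/6)Mv².
Conserving energy between top and bottom: (5/6)Mv² = (5/6)Mv₀² + Mgh, hence v² = v₀² + 2gh/(1+k).
v = √(1.02² + 2×9.81×3.27/1.667) = √39.53 ≈ 6.29 m/s.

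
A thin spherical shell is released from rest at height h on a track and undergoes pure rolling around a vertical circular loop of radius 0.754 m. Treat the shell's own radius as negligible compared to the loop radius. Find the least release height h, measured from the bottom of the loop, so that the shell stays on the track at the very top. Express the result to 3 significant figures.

h_min ≈ 2.14 m

Here I = (2/3)MR², so the shape factor k = I/(MR²) = 2/3.
At the top, contact is just lost when gravity alone supplies the centripetal force: Mg = Mv_top²/r, i.e. v_top² = gr.
With ω = v/R, the kinetic energy at speed v is ½(1+k)Mv² = (5/6)Mv².
Energy conservation from release (height h) to the top (height 2r): Mgh = Mg(2r) + (5/6)M·gr.
Thus h_min = 2r + (1+k)r/2 = r(2 + 1.667/2) = 0.754 × 2.833 ≈ 2.14 m.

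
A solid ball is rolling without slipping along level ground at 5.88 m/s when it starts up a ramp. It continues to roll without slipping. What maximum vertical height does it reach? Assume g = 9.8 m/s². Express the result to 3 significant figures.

Here I = (2/5)MR², so the shape factor k = I/(MR²) = 0.4.
The rolling condition ω = v/R makes the rotational term ½I(v/R)² = ½kMv², so KE_total = ½(1+k)Mv² = (7/10)Mv².
All of this converts to potential energy at the highest point: (7/10)Mv₀² = Mgh.
Thus h = (1+k)v₀²/(2g) = 1.4 × 5.88² / (2 × 9.8) ≈ 2.47 m.

h ≈ 2.47 m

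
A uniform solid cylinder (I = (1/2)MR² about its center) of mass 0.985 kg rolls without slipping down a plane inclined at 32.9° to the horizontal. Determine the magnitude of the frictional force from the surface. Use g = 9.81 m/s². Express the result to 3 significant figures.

f ≈ 1.75 N

With I = (1/2)MR², the ratio k = I/(MR²) is 0.5.
Along the incline Mg sinθ − f = Ma, and torque about the center fR = Iα = kMR²(a/R) gives f = kMa.
Combining, a = g sinθ/(1+k) and f = kMa = kMg sinθ/(1+k).
f = 0.5 × 0.985 × 9.81 × sin32.9° / 1.5 ≈ 1.75 N.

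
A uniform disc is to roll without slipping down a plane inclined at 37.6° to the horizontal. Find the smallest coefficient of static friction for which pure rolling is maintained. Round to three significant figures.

μ_min ≈ 0.257

For this body I = (1/2)MR², i.e. k = I/(MR²) = 0.5.
Newton's second law down the slope: Mg sinθ − f = Ma. The torque equation fR = Iα (with α = a/R) gives f = kMa.
These give a = g sinθ/(1+k) and the required friction f = kMg sinθ/(1+k).
With N = Mg cosθ, the no-slip condition f ≤ μN gives μ_min = f/N = k tanθ/(1+k).
μ_min = 0.5 × tan37.6° / 1.5 ≈ 0.257.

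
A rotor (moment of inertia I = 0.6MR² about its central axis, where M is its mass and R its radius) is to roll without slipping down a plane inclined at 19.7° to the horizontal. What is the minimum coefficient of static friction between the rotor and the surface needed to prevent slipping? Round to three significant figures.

μ_min ≈ 0.134

For this body I = 0.6MR², i.e. k = I/(MR²) = 0.6.
Newton's second law down the slope: Mg sinθ − f = Ma. The torque equation fR = Iα (with α = a/R) gives f = kMa.
These give a = g sinθ/(1+k) and the required friction f = kMg sinθ/(1+k).
The normal force is N = Mg cosθ, so μ_min = f/N = k tanθ/(1+k).
μ_min = 0.6 × tan19.7° / 1.6 ≈ 0.134.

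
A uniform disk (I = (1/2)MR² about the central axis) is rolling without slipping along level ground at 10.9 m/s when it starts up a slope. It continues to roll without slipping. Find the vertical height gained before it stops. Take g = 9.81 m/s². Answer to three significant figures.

The moment of inertia is (1/2)MR², giving k ≡ I/(MR²) = 0.5.
Rolling without slipping gives ω = v/R, so the total kinetic energy is ½Mv² + ½Iω² = ½(1+k)Mv² = (3/4)Mv².
At the top the kinetic energy is zero, so (3/4)Mv₀² = Mgh.
Thus h = (1+k)v₀²/(2g) = 1.5 × 10.9² / (2 × 9.81) ≈ 9.08 m.

h ≈ 9.08 m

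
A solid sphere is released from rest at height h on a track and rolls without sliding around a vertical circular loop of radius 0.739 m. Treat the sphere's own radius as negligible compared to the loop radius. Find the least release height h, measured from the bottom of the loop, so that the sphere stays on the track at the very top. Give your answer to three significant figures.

With I = (2/5)MR², the ratio k = I/(MR²) is 0.4.
At the top of the loop, the minimum-contact condition is Mg = Mv_top²/r, so v_top² = gr.
With ω = v/R, the kinetic energy at speed v is ½(1+k)Mv² = (7/10)Mv².
Energy conservation from release (height h) to the top (height 2r): Mgh = Mg(2r) + (7/10)M·gr.
Thus h_min = 2r + (1+k)r/2 = r(2 + 1.4/2) = 0.739 × 2.7 ≈ 2.00 m.

h_min ≈ 2.00 m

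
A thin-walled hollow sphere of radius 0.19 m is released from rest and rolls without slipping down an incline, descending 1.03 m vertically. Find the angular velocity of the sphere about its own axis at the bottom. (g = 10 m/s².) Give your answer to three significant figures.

ω ≈ 18.5 rad/s

For this body I = (2/3)MR², i.e. k = I/(MR²) = 2/3.
Since it rolls without slipping, ω = v/R and KE = ½Mv² + ½Iω² = ½(1+k)Mv² = (5/6)Mv².
Energy conservation Mgh = ½(1+k)Mv² gives v = √(2gh/(1+k)) = √(2 × 10 × 1.03 / 1.667) = 3.516 m/s.
Then ω = v/R = 3.516 / 0.19 ≈ 18.5 rad/s.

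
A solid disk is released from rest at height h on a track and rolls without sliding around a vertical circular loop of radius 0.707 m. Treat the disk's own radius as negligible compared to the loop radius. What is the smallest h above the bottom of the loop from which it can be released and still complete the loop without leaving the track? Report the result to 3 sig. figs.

Here I = (1/2)MR², so the shape factor k = I/(MR²) = 0.5.
At the top, contact is just lost when gravity alone supplies the centripetal force: Mg = Mv_top²/r, i.e. v_top² = gr.
With ω = v/R, the kinetic energy at speed v is ½(1+k)Mv² = (3/4)Mv².
Energy conservation from release (height h) to the top (height 2r): Mgh = Mg(2r) + (3/4)M·gr.
Thus h_min = 2r + (1+k)r/2 = r(2 + 1.5/2) = 0.707 × 2.75 ≈ 1.94 m.

h_min ≈ 1.94 m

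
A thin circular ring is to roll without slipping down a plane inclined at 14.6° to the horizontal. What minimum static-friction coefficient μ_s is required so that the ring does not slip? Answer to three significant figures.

μ_min ≈ 0.130

For this body I = MR², i.e. k = I/(MR²) = 1.
Translational: Mg sinθ − f = Ma. Rotational about the CM: fR = Iα = kMRa, so f = kMa.
These give a = g sinθ/(1+k) and the required friction f = kMg sinθ/(1+k).
The normal force is N = Mg cosθ, so μ_min = f/N = k tanθ/(1+k).
μ_min = 1 × tan14.6° / 2 ≈ 0.130.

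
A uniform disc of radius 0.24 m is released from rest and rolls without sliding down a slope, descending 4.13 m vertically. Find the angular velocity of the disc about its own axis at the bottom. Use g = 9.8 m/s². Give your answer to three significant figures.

ω ≈ 30.6 rad/s

For this body I = (1/2)MR², i.e. k = I/(MR²) = 0.5.
The rolling condition ω = v/R makes the rotational term ½I(v/R)² = ½kMv², so KE_total = ½(1+k)Mv² = (3/4)Mv².
Energy conservation Mgh = ½(1+k)Mv² gives v = √(2gh/(1+k)) = √(2 × 9.8 × 4.13 / 1.5) = 7.346 m/s.
The angular speed follows from ω = v/R = 7.346/0.24 ≈ 30.6 rad/s.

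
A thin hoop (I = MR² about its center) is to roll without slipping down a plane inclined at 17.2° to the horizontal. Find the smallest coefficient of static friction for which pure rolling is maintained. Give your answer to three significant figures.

μ_min ≈ 0.155

With I = MR², the ratio k = I/(MR²) is 1.
Translational: Mg sinθ − f = Ma. Rotational about the CM: fR = Iα = kMRa, so f = kMa.
These give a = g sinθ/(1+k) and the required friction f = kMg sinθ/(1+k).
The normal force is N = Mg cosθ, so μ_min = f/N = k tanθ/(1+k).
μ_min = 1 × tan17.2° / 2 ≈ 0.155.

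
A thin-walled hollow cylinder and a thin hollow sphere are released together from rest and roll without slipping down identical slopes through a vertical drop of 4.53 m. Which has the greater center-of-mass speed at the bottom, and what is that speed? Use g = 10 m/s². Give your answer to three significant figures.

For rolling without slipping, Mgh = ½(1+k)Mv² where k = I/(MR²), so v = √(2gh/(1+k)).
Thin-walled hollow cylinder: k = 1, giving v = √(2×10×4.53/2) = 6.731 m/s.
Thin hollow sphere: k = 2/3, giving v = √(2×10×4.53/1.667) = 7.373 m/s.
The smaller k wins: the thin hollow sphere, at ≈ 7.37 m/s.

the thin hollow sphere, at v ≈ 7.37 m/s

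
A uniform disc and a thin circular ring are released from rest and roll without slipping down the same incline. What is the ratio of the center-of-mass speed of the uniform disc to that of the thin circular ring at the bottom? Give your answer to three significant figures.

Each satisfies Mgh = ½(1+k)Mv² with k = I/(MR²), so v ∝ 1/√(1+k).
For the uniform disc k = 0.5; for the thin circular ring k = 1.
v₁/v₂ = √((1+k₂)/(1+k₁)) = √(2/1.5) ≈ 1.15.

v_ratio ≈ 1.15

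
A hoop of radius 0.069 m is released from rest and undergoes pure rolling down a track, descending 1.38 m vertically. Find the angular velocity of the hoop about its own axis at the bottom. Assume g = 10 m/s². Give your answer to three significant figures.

Here I = MR², so the shape factor k = I/(MR²) = 1.
Since it rolls without slipping, ω = v/R and KE = ½Mv² + ½Iω² = ½(1+k)Mv² = Mv².
Energy conservation Mgh = ½(1+k)Mv² gives v = √(2gh/(1+k)) = √(2 × 10 × 1.38 / 2) = 3.715 m/s.
Then ω = v/R = 3.715 / 0.069 ≈ 53.8 rad/s.

ω ≈ 53.8 rad/s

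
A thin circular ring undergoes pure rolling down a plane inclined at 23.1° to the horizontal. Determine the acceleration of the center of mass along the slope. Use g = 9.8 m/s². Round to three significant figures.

For this body I = MR², i.e. k = I/(MR²) = 1.
Along the incline Mg sinθ − f = Ma, and torque about the center fR = Iα = kMR²(a/R) gives f = kMa.
Eliminating f: Mg sinθ = (1+k)Ma, so a = g sinθ/(1+k) = 9.8 × sin23.1° / 2 ≈ 1.92 m/s².

a ≈ 1.92 m/s²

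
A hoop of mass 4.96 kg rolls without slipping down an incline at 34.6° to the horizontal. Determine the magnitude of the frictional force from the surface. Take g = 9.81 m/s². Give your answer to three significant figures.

With I = MR², the ratio k = I/(MR²) is 1.
Newton's second law down the slope: Mg sinθ − f = Ma. The torque equation fR = Iα (with α = a/R) gives f = kMa.
Combining, a = g sinθ/(1+k) and f = kMa = kMg sinθ/(1+k).
f = 1 × 4.96 × 9.81 × sin34.6° / 2 ≈ 13.8 N.

f ≈ 13.8 N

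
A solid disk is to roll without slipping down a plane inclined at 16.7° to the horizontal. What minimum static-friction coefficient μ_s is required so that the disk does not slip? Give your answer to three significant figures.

The moment of inertia is (1/2)MR², giving k ≡ I/(MR²) = 0.5.
Translational: Mg sinθ − f = Ma. Rotational about the CM: fR = Iα = kMRa, so f = kMa.
These give a = g sinθ/(1+k) and the required friction f = kMg sinθ/(1+k).
The normal force is N = Mg cosθ, so μ_min = f/N = k tanθ/(1+k).
μ_min = 0.5 × tan16.7° / 1.5 ≈ 0.100.

μ_min ≈ 0.100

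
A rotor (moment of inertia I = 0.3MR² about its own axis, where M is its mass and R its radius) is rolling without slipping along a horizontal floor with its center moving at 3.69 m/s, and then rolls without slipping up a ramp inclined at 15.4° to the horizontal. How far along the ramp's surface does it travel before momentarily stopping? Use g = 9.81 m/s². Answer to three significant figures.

d ≈ 3.40 m

Here I = 0.3MR², so the shape factor k = I/(MR²) = 0.3.
Pure rolling means v = ωR; then KE = ½Mv² + ½I(v/R)² = ½(1+k)Mv² = (13/20)Mv².
Setting this equal to Mgh gives the vertical rise h = (1+k)v₀²/(2g) = 1.3×3.69²/(2×9.81) = 0.9022 m.
The distance along the slope is d = h/sinθ = 0.9022/sin15.4° ≈ 3.40 m.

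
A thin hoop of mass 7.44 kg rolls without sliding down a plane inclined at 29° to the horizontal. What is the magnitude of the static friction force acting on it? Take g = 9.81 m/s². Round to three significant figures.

f ≈ 17.7 N

Here I = MR², so the shape factor k = I/(MR²) = 1.
Newton's second law down the slope: Mg sinθ − f = Ma. The torque equation fR = Iα (with α = a/R) gives f = kMa.
Combining, a = g sinθ/(1+k) and f = kMa = kMg sinθ/(1+k).
f = 1 × 7.44 × 9.81 × sin29° / 2 ≈ 17.7 N.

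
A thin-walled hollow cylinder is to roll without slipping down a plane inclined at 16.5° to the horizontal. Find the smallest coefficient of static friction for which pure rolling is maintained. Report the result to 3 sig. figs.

μ_min ≈ 0.148

The moment of inertia is MR², giving k ≡ I/(MR²) = 1.
Along the incline Mg sinθ − f = Ma, and torque about the center fR = Iα = kMR²(a/R) gives f = kMa.
These give a = g sinθ/(1+k) and the required friction f = kMg sinθ/(1+k).
The normal force is N = Mg cosθ, so μ_min = f/N = k tanθ/(1+k).
μ_min = 1 × tan16.5° / 2 ≈ 0.148.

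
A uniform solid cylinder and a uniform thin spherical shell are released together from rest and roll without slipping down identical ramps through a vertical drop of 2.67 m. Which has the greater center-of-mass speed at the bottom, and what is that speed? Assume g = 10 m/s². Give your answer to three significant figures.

For rolling without slipping, Mgh = ½(1+k)Mv² where k = I/(MR²), so v = √(2gh/(1+k)).
Uniform solid cylinder: k = 0.5, giving v = √(2×10×2.67/1.5) = 5.967 m/s.
Uniform thin spherical shell: k = 2/3, giving v = √(2×10×2.67/1.667) = 5.66 m/s.
The smaller k wins: the uniform solid cylinder, at ≈ 5.97 m/s.

the uniform solid cylinder, at v ≈ 5.97 m/s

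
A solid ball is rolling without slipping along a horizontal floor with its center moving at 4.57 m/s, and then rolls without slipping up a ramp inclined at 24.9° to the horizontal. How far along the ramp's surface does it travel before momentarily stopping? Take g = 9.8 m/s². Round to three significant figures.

d ≈ 3.54 m

The moment of inertia is (2/5)MR², giving k ≡ I/(MR²) = 0.4.
Since it rolls without slipping, ω = v/R and KE = ½Mv² + ½Iω² = ½(1+k)Mv² = (7/10)Mv².
Setting this equal to Mgh gives the vertical rise h = (1+k)v₀²/(2g) = 1.4×4.57²/(2×9.8) = 1.492 m.
Along the incline, d = h/sinθ = 1.492/sin24.9° ≈ 3.54 m.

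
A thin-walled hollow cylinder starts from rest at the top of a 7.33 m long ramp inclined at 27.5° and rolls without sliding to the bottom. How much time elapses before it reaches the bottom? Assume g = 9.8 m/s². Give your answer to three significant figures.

For this body I = MR², i.e. k = I/(MR²) = 1.
Along the incline Mg sinθ − f = Ma, and torque about the center fR = Iα = kMR²(a/R) gives f = kMa.
Hence a = g sinθ/(1+k) = 9.8×sin27.5°/2 = 2.263 m/s².
With constant a from rest, t = √(2L/a) = √(2·7.33/2.263) ≈ 2.55 s.

t ≈ 2.55 s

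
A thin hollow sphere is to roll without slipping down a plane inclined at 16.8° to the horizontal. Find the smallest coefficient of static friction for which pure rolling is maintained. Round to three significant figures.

Here I = (2/3)MR², so the shape factor k = I/(MR²) = 2/3.
Newton's second law down the slope: Mg sinθ − f = Ma. The torque equation fR = Iα (with α = a/R) gives f = kMa.
These give a = g sinθ/(1+k) and the required friction f = kMg sinθ/(1+k).
With N = Mg cosθ, the no-slip condition f ≤ μN gives μ_min = f/N = k tanθ/(1+k).
μ_min = (2/3) × tan16.8° / 1.667 ≈ 0.121.

μ_min ≈ 0.121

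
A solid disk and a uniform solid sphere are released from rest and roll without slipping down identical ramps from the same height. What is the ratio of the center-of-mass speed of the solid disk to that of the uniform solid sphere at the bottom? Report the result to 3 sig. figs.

v_ratio ≈ 0.966

Each satisfies Mgh = ½(1+k)Mv² with k = I/(MR²), so v ∝ 1/√(1+k).
For the solid disk k = 0.5; for the uniform solid sphere k = 0.4.
v₁/v₂ = √((1+k₂)/(1+k₁)) = √(1.4/1.5) ≈ 0.966.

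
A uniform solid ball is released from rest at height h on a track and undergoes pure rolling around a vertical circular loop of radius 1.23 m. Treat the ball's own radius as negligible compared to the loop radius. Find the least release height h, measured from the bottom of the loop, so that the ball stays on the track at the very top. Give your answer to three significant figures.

With I = (2/5)MR², the ratio k = I/(MR²) is 0.4.
At the top of the loop, the minimum-contact condition is Mg = Mv_top²/r, so v_top² = gr.
With ω = v/R, the kinetic energy at speed v is ½(1+k)Mv² = (7/10)Mv².
Energy conservation from release (height h) to the top (height 2r): Mgh = Mg(2r) + (7/10)M·gr.
Thus h_min = 2r + (1+k)r/2 = r(2 + 1.4/2) = 1.23 × 2.7 ≈ 3.32 m.

h_min ≈ 3.32 m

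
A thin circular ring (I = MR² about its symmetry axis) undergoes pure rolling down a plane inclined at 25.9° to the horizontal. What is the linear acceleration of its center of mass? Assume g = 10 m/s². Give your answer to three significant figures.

a ≈ 2.18 m/s²

With I = MR², the ratio k = I/(MR²) is 1.
Along the incline Mg sinθ − f = Ma, and torque about the center fR = Iα = kMR²(a/R) gives f = kMa.
Eliminating f: Mg sinθ = (1+k)Ma, so a = g sinθ/(1+k) = 10 × sin25.9° / 2 ≈ 2.18 m/s².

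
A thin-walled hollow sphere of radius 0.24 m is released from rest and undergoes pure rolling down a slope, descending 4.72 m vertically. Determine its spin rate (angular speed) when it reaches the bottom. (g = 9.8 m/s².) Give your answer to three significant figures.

ω ≈ 31.0 rad/s

The moment of inertia is (2/3)MR², giving k ≡ I/(MR²) = 2/3.
Since it rolls without slipping, ω = v/R and KE = ½Mv² + ½Iω² = ½(1+k)Mv² = (5/6)Mv².
Energy conservation Mgh = ½(1+k)Mv² gives v = √(2gh/(1+k)) = √(2 × 9.8 × 4.72 / 1.667) = 7.45 m/s.
Then ω = v/R = 7.45 / 0.24 ≈ 31.0 rad/s.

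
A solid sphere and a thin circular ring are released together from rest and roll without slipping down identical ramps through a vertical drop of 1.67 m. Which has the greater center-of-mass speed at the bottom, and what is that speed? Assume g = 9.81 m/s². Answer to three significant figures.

the solid sphere, at v ≈ 4.84 m/s

For rolling without slipping, Mgh = ½(1+k)Mv² where k = I/(MR²), so v = √(2gh/(1+k)).
Solid sphere: k = 0.4, giving v = √(2×9.81×1.67/1.4) = 4.838 m/s.
Thin circular ring: k = 1, giving v = √(2×9.81×1.67/2) = 4.048 m/s.
The smaller k wins: the solid sphere, at ≈ 4.84 m/s.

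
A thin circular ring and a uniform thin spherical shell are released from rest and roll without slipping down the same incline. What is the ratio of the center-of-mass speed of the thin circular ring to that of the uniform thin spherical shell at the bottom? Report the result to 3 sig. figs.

v_ratio ≈ 0.913

Each satisfies Mgh = ½(1+k)Mv² with k = I/(MR²), so v ∝ 1/√(1+k).
For the thin circular ring k = 1; for the uniform thin spherical shell k = 2/3.
v₁/v₂ = √((1+k₂)/(1+k₁)) = √(1.667/2) ≈ 0.913.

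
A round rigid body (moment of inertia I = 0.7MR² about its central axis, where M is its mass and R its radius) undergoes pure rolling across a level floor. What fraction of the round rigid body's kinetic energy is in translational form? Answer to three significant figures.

With I = 0.7MR², the ratio k = I/(MR²) is 0.7.
With ω = v/R, KE_trans = ½Mv² and KE_rot = ½Iω² = ½kMv², so KE_total = ½(1+k)Mv².
The translational fraction is therefore 1/(1+k) = 1/1.7 ≈ 0.588.

fraction ≈ 0.588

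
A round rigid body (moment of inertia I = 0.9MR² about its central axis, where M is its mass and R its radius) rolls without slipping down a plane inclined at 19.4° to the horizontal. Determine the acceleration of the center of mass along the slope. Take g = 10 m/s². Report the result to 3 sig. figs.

With I = 0.9MR², the ratio k = I/(MR²) is 0.9.
Translational: Mg sinθ − f = Ma. Rotational about the CM: fR = Iα = kMRa, so f = kMa.
Eliminating f: Mg sinθ = (1+k)Ma, so a = g sinθ/(1+k) = 10 × sin19.4° / 1.9 ≈ 1.75 m/s².

a ≈ 1.75 m/s²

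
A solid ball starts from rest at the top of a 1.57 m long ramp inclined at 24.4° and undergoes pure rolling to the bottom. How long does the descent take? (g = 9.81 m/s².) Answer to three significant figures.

The moment of inertia is (2/5)MR², giving k ≡ I/(MR²) = 0.4.
Along the incline Mg sinθ − f = Ma, and torque about the center fR = Iα = kMR²(a/R) gives f = kMa.
Hence a = g sinθ/(1+k) = 9.81×sin24.4°/1.4 = 2.895 m/s².
Starting from rest, L = ½at², so t = √(2L/a) = √(2×1.57/2.895) ≈ 1.04 s.

t ≈ 1.04 s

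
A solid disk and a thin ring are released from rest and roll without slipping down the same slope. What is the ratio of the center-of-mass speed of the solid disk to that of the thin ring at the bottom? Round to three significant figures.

Each satisfies Mgh = ½(1+k)Mv² with k = I/(MR²), so v ∝ 1/√(1+k).
For the solid disk k = 0.5; for the thin ring k = 1.
v₁/v₂ = √((1+k₂)/(1+k₁)) = √(2/1.5) ≈ 1.15.

v_ratio ≈ 1.15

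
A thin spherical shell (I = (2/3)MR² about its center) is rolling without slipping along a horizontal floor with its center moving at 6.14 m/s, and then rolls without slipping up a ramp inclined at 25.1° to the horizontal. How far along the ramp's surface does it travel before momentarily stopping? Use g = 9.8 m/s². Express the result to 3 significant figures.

With I = (2/3)MR², the ratio k = I/(MR²) is 2/3.
The rolling condition ω = v/R makes the rotational term ½I(v/R)² = ½kMv², so KE_total = ½(1+k)Mv² = (5/6)Mv².
Setting this equal to Mgh gives the vertical rise h = (1+k)v₀²/(2g) = 1.667×6.14²/(2×9.8) = 3.206 m.
Along the incline, d = h/sinθ = 3.206/sin25.1° ≈ 7.56 m.

d ≈ 7.56 m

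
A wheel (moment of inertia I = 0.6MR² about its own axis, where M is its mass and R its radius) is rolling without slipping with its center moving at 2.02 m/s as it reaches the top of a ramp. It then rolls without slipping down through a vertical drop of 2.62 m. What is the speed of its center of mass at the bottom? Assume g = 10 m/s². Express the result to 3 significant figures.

v ≈ 6.07 m/s

With I = 0.6MR², the ratio k = I/(MR²) is 0.6.
Pure rolling means v = ωR; then KE = ½Mv² + ½I(v/R)² = ½(1+k)Mv² = (4/5)Mv².
Energy conservation: (4/5)Mv₀² + Mgh = (4/5)Mv², so v² = v₀² + 2gh/(1+k).
v = √(2.02² + 2×10×2.62/1.6) = √36.83 ≈ 6.07 m/s.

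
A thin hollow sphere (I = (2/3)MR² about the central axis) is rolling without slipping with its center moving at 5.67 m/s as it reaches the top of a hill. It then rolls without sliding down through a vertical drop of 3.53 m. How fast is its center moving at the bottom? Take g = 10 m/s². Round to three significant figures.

v ≈ 8.63 m/s

For this body I = (2/3)MR², i.e. k = I/(MR²) = 2/3.
Rolling without slipping gives ω = v/R, so the total kinetic energy is ½Mv² + ½Iω² = ½(1+k)Mv² = (5/6)Mv².
Conserving energy between top and bottom: (5/6)Mv² = (5/6)Mv₀² + Mgh, hence v² = v₀² + 2gh/(1+k).
v = √(5.67² + 2×10×3.53/1.667) = √74.51 ≈ 8.63 m/s.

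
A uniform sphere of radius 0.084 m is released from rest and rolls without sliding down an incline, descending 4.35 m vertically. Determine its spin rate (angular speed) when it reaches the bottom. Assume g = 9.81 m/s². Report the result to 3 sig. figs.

ω ≈ 93.0 rad/s

Here I = (2/5)MR², so the shape factor k = I/(MR²) = 0.4.
Since it rolls without slipping, ω = v/R and KE = ½Mv² + ½Iω² = ½(1+k)Mv² = (7/10)Mv².
Energy conservation Mgh = ½(1+k)Mv² gives v = √(2gh/(1+k)) = √(2 × 9.81 × 4.35 / 1.4) = 7.808 m/s.
Then ω = v/R = 7.808 / 0.084 ≈ 93.0 rad/s.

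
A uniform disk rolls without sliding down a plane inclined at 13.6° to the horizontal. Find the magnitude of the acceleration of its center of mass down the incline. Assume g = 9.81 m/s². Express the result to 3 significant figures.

a ≈ 1.54 m/s²

With I = (1/2)MR², the ratio k = I/(MR²) is 0.5.
Newton's second law down the slope: Mg sinθ − f = Ma. The torque equation fR = Iα (with α = a/R) gives f = kMa.
Eliminating f: Mg sinθ = (1+k)Ma, so a = g sinθ/(1+k) = 9.81 × sin13.6° / 1.5 ≈ 1.54 m/s².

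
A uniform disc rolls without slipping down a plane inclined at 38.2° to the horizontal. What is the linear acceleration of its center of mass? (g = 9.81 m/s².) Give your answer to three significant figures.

a ≈ 4.04 m/s²

For this body I = (1/2)MR², i.e. k = I/(MR²) = 0.5.
Translational: Mg sinθ − f = Ma. Rotational about the CM: fR = Iα = kMRa, so f = kMa.
Eliminating f: Mg sinθ = (1+k)Ma, so a = g sinθ/(1+k) = 9.81 × sin38.2° / 1.5 ≈ 4.04 m/s².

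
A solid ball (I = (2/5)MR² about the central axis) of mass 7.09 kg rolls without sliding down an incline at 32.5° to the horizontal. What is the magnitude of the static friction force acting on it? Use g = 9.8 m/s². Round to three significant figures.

With I = (2/5)MR², the ratio k = I/(MR²) is 0.4.
Newton's second law down the slope: Mg sinθ − f = Ma. The torque equation fR = Iα (with α = a/R) gives f = kMa.
Combining, a = g sinθ/(1+k) and f = kMa = kMg sinθ/(1+k).
f = 0.4 × 7.09 × 9.8 × sin32.5° / 1.4 ≈ 10.7 N.

f ≈ 10.7 N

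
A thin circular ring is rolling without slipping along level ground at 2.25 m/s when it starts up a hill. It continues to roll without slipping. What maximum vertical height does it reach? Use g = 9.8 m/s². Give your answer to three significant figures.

For this body I = MR², i.e. k = I/(MR²) = 1.
The rolling condition ω = v/R makes the rotational term ½I(v/R)² = ½kMv², so KE_total = ½(1+k)Mv² = Mv².
All of this converts to potential energy at the highest point: Mv₀² = Mgh.
Thus h = (1+k)v₀²/(2g) = 2 × 2.25² / (2 × 9.8) ≈ 0.517 m.

h ≈ 0.517 m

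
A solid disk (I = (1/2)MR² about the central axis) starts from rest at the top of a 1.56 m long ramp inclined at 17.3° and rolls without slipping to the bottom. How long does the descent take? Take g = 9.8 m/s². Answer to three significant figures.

For this body I = (1/2)MR², i.e. k = I/(MR²) = 0.5.
Translational: Mg sinθ − f = Ma. Rotational about the CM: fR = Iα = kMRa, so f = kMa.
Hence a = g sinθ/(1+k) = 9.8×sin17.3°/1.5 = 1.943 m/s².
Starting from rest, L = ½at², so t = √(2L/a) = √(2×1.56/1.943) ≈ 1.27 s.

t ≈ 1.27 s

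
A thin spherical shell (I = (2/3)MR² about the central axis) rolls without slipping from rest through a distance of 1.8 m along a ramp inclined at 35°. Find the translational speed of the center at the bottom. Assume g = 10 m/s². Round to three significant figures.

v ≈ 3.52 m/s

With I = (2/3)MR², the ratio k = I/(MR²) is 2/3.
Pure rolling means v = ωR; then KE = ½Mv² + ½I(v/R)² = ½(1+k)Mv² = (5/6)Mv².
The vertical drop is h = L sinθ = 1.8 × sin35° = 1.032 m.
Energy conservation: Mgh = (5/6)Mv², so v = √(2gh/(1+k)) = √(2 × 10 × 1.032 / 1.667) ≈ 3.52 m/s.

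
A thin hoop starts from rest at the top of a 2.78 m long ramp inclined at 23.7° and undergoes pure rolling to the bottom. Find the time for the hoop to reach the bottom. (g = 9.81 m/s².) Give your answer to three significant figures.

The moment of inertia is MR², giving k ≡ I/(MR²) = 1.
Along the incline Mg sinθ − f = Ma, and torque about the center fR = Iα = kMR²(a/R) gives f = kMa.
Hence a = g sinθ/(1+k) = 9.81×sin23.7°/2 = 1.972 m/s².
Starting from rest, L = ½at², so t = √(2L/a) = √(2×2.78/1.972) ≈ 1.68 s.

t ≈ 1.68 s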